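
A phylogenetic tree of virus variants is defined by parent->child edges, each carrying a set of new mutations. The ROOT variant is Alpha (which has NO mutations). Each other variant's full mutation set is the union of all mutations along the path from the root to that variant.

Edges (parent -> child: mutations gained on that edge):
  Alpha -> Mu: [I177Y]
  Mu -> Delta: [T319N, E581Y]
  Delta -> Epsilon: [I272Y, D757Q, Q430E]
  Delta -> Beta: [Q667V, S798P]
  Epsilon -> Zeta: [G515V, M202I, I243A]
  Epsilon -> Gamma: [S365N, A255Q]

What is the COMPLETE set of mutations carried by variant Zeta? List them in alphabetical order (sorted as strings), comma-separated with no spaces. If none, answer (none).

Answer: D757Q,E581Y,G515V,I177Y,I243A,I272Y,M202I,Q430E,T319N

Derivation:
At Alpha: gained [] -> total []
At Mu: gained ['I177Y'] -> total ['I177Y']
At Delta: gained ['T319N', 'E581Y'] -> total ['E581Y', 'I177Y', 'T319N']
At Epsilon: gained ['I272Y', 'D757Q', 'Q430E'] -> total ['D757Q', 'E581Y', 'I177Y', 'I272Y', 'Q430E', 'T319N']
At Zeta: gained ['G515V', 'M202I', 'I243A'] -> total ['D757Q', 'E581Y', 'G515V', 'I177Y', 'I243A', 'I272Y', 'M202I', 'Q430E', 'T319N']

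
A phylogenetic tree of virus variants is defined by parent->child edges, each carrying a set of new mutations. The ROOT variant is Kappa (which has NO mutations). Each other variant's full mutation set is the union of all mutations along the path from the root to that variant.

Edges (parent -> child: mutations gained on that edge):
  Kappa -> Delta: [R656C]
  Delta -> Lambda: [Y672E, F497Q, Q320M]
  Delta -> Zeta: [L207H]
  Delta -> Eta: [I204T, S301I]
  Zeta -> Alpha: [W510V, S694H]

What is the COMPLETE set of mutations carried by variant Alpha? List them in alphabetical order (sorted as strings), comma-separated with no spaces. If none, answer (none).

Answer: L207H,R656C,S694H,W510V

Derivation:
At Kappa: gained [] -> total []
At Delta: gained ['R656C'] -> total ['R656C']
At Zeta: gained ['L207H'] -> total ['L207H', 'R656C']
At Alpha: gained ['W510V', 'S694H'] -> total ['L207H', 'R656C', 'S694H', 'W510V']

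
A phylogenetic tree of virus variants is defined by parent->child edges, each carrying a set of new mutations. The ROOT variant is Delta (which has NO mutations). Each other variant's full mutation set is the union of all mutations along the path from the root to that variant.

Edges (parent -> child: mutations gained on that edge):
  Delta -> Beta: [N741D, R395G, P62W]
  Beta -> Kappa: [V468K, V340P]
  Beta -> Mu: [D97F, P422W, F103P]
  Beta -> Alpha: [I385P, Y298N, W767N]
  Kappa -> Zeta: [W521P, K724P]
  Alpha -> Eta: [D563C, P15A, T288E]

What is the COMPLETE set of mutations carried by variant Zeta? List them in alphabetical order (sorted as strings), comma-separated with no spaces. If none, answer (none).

Answer: K724P,N741D,P62W,R395G,V340P,V468K,W521P

Derivation:
At Delta: gained [] -> total []
At Beta: gained ['N741D', 'R395G', 'P62W'] -> total ['N741D', 'P62W', 'R395G']
At Kappa: gained ['V468K', 'V340P'] -> total ['N741D', 'P62W', 'R395G', 'V340P', 'V468K']
At Zeta: gained ['W521P', 'K724P'] -> total ['K724P', 'N741D', 'P62W', 'R395G', 'V340P', 'V468K', 'W521P']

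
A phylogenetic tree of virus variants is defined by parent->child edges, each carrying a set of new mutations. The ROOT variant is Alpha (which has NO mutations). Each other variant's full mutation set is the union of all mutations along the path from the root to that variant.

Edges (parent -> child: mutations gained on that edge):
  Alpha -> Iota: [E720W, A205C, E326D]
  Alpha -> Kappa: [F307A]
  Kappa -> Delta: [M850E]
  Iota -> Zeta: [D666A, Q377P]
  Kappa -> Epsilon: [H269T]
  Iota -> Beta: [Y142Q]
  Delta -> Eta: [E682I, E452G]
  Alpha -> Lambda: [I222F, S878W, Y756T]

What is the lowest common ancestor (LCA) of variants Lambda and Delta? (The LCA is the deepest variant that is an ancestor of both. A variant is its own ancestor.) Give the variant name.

Answer: Alpha

Derivation:
Path from root to Lambda: Alpha -> Lambda
  ancestors of Lambda: {Alpha, Lambda}
Path from root to Delta: Alpha -> Kappa -> Delta
  ancestors of Delta: {Alpha, Kappa, Delta}
Common ancestors: {Alpha}
Walk up from Delta: Delta (not in ancestors of Lambda), Kappa (not in ancestors of Lambda), Alpha (in ancestors of Lambda)
Deepest common ancestor (LCA) = Alpha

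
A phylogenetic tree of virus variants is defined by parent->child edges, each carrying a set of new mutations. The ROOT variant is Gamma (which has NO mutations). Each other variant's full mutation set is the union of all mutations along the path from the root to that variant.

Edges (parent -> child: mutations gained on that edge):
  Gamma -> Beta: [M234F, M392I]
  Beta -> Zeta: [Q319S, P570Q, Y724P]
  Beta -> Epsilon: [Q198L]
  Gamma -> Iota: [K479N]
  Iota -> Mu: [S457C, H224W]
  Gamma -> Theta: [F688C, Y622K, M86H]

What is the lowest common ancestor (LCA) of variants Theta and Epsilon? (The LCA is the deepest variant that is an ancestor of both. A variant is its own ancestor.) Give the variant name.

Path from root to Theta: Gamma -> Theta
  ancestors of Theta: {Gamma, Theta}
Path from root to Epsilon: Gamma -> Beta -> Epsilon
  ancestors of Epsilon: {Gamma, Beta, Epsilon}
Common ancestors: {Gamma}
Walk up from Epsilon: Epsilon (not in ancestors of Theta), Beta (not in ancestors of Theta), Gamma (in ancestors of Theta)
Deepest common ancestor (LCA) = Gamma

Answer: Gamma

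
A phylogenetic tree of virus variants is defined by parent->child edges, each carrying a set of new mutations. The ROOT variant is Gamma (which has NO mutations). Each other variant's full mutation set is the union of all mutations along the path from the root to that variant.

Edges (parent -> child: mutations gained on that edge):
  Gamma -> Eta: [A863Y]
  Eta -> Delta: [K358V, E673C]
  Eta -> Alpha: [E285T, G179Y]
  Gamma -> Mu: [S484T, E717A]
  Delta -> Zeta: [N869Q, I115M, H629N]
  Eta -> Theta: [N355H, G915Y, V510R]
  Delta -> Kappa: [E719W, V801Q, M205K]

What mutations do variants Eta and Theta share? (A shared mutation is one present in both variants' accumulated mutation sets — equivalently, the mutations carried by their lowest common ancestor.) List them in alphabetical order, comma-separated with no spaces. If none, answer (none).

Answer: A863Y

Derivation:
Accumulating mutations along path to Eta:
  At Gamma: gained [] -> total []
  At Eta: gained ['A863Y'] -> total ['A863Y']
Mutations(Eta) = ['A863Y']
Accumulating mutations along path to Theta:
  At Gamma: gained [] -> total []
  At Eta: gained ['A863Y'] -> total ['A863Y']
  At Theta: gained ['N355H', 'G915Y', 'V510R'] -> total ['A863Y', 'G915Y', 'N355H', 'V510R']
Mutations(Theta) = ['A863Y', 'G915Y', 'N355H', 'V510R']
Intersection: ['A863Y'] ∩ ['A863Y', 'G915Y', 'N355H', 'V510R'] = ['A863Y']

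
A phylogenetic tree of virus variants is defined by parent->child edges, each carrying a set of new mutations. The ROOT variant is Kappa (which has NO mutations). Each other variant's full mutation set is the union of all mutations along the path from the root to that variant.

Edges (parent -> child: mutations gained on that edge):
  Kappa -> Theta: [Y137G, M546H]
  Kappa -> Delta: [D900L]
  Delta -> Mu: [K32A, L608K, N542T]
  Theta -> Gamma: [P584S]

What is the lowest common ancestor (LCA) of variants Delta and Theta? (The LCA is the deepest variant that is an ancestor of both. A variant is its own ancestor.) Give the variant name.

Answer: Kappa

Derivation:
Path from root to Delta: Kappa -> Delta
  ancestors of Delta: {Kappa, Delta}
Path from root to Theta: Kappa -> Theta
  ancestors of Theta: {Kappa, Theta}
Common ancestors: {Kappa}
Walk up from Theta: Theta (not in ancestors of Delta), Kappa (in ancestors of Delta)
Deepest common ancestor (LCA) = Kappa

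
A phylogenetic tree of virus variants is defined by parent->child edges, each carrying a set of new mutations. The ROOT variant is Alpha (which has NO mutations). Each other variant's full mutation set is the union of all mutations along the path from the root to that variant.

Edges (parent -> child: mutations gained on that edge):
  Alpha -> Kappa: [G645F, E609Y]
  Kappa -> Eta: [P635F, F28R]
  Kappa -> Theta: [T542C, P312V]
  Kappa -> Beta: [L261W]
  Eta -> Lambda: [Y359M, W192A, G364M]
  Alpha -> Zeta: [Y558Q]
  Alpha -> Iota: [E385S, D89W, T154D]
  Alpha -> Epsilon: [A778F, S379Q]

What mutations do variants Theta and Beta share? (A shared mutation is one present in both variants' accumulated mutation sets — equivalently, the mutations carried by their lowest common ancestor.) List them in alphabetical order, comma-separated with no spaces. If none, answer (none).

Answer: E609Y,G645F

Derivation:
Accumulating mutations along path to Theta:
  At Alpha: gained [] -> total []
  At Kappa: gained ['G645F', 'E609Y'] -> total ['E609Y', 'G645F']
  At Theta: gained ['T542C', 'P312V'] -> total ['E609Y', 'G645F', 'P312V', 'T542C']
Mutations(Theta) = ['E609Y', 'G645F', 'P312V', 'T542C']
Accumulating mutations along path to Beta:
  At Alpha: gained [] -> total []
  At Kappa: gained ['G645F', 'E609Y'] -> total ['E609Y', 'G645F']
  At Beta: gained ['L261W'] -> total ['E609Y', 'G645F', 'L261W']
Mutations(Beta) = ['E609Y', 'G645F', 'L261W']
Intersection: ['E609Y', 'G645F', 'P312V', 'T542C'] ∩ ['E609Y', 'G645F', 'L261W'] = ['E609Y', 'G645F']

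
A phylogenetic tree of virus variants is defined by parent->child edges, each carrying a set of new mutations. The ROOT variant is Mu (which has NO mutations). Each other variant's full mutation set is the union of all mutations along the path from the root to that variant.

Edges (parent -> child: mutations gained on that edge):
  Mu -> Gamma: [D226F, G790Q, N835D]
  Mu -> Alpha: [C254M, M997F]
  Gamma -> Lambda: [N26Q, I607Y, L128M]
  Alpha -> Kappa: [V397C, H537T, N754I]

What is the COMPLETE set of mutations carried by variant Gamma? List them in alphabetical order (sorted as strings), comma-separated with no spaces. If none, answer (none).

Answer: D226F,G790Q,N835D

Derivation:
At Mu: gained [] -> total []
At Gamma: gained ['D226F', 'G790Q', 'N835D'] -> total ['D226F', 'G790Q', 'N835D']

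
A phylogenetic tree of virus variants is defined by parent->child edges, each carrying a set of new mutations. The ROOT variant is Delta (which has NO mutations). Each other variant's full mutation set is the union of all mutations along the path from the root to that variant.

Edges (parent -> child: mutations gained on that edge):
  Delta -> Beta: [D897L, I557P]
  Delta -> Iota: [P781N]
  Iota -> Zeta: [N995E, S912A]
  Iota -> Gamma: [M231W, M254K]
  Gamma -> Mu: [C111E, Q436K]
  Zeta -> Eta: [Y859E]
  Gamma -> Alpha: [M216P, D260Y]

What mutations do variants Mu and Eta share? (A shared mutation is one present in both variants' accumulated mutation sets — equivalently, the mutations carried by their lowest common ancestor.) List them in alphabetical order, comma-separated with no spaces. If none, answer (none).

Answer: P781N

Derivation:
Accumulating mutations along path to Mu:
  At Delta: gained [] -> total []
  At Iota: gained ['P781N'] -> total ['P781N']
  At Gamma: gained ['M231W', 'M254K'] -> total ['M231W', 'M254K', 'P781N']
  At Mu: gained ['C111E', 'Q436K'] -> total ['C111E', 'M231W', 'M254K', 'P781N', 'Q436K']
Mutations(Mu) = ['C111E', 'M231W', 'M254K', 'P781N', 'Q436K']
Accumulating mutations along path to Eta:
  At Delta: gained [] -> total []
  At Iota: gained ['P781N'] -> total ['P781N']
  At Zeta: gained ['N995E', 'S912A'] -> total ['N995E', 'P781N', 'S912A']
  At Eta: gained ['Y859E'] -> total ['N995E', 'P781N', 'S912A', 'Y859E']
Mutations(Eta) = ['N995E', 'P781N', 'S912A', 'Y859E']
Intersection: ['C111E', 'M231W', 'M254K', 'P781N', 'Q436K'] ∩ ['N995E', 'P781N', 'S912A', 'Y859E'] = ['P781N']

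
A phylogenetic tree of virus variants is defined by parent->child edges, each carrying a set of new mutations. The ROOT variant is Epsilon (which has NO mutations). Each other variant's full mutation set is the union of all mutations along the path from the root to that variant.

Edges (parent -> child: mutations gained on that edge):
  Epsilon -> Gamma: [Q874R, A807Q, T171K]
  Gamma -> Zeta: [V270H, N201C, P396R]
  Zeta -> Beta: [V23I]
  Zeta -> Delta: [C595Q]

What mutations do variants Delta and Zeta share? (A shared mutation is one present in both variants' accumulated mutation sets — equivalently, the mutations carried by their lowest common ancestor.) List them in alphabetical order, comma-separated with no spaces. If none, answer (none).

Accumulating mutations along path to Delta:
  At Epsilon: gained [] -> total []
  At Gamma: gained ['Q874R', 'A807Q', 'T171K'] -> total ['A807Q', 'Q874R', 'T171K']
  At Zeta: gained ['V270H', 'N201C', 'P396R'] -> total ['A807Q', 'N201C', 'P396R', 'Q874R', 'T171K', 'V270H']
  At Delta: gained ['C595Q'] -> total ['A807Q', 'C595Q', 'N201C', 'P396R', 'Q874R', 'T171K', 'V270H']
Mutations(Delta) = ['A807Q', 'C595Q', 'N201C', 'P396R', 'Q874R', 'T171K', 'V270H']
Accumulating mutations along path to Zeta:
  At Epsilon: gained [] -> total []
  At Gamma: gained ['Q874R', 'A807Q', 'T171K'] -> total ['A807Q', 'Q874R', 'T171K']
  At Zeta: gained ['V270H', 'N201C', 'P396R'] -> total ['A807Q', 'N201C', 'P396R', 'Q874R', 'T171K', 'V270H']
Mutations(Zeta) = ['A807Q', 'N201C', 'P396R', 'Q874R', 'T171K', 'V270H']
Intersection: ['A807Q', 'C595Q', 'N201C', 'P396R', 'Q874R', 'T171K', 'V270H'] ∩ ['A807Q', 'N201C', 'P396R', 'Q874R', 'T171K', 'V270H'] = ['A807Q', 'N201C', 'P396R', 'Q874R', 'T171K', 'V270H']

Answer: A807Q,N201C,P396R,Q874R,T171K,V270H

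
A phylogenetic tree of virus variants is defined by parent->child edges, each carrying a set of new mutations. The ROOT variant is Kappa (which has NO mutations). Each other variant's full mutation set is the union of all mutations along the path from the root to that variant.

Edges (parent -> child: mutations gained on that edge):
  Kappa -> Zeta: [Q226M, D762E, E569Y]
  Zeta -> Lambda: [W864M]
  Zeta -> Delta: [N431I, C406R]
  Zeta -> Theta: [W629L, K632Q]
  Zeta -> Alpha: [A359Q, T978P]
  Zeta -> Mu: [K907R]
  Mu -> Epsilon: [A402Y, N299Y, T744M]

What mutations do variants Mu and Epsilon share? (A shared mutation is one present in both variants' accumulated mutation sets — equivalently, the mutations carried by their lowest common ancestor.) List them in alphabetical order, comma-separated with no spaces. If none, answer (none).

Accumulating mutations along path to Mu:
  At Kappa: gained [] -> total []
  At Zeta: gained ['Q226M', 'D762E', 'E569Y'] -> total ['D762E', 'E569Y', 'Q226M']
  At Mu: gained ['K907R'] -> total ['D762E', 'E569Y', 'K907R', 'Q226M']
Mutations(Mu) = ['D762E', 'E569Y', 'K907R', 'Q226M']
Accumulating mutations along path to Epsilon:
  At Kappa: gained [] -> total []
  At Zeta: gained ['Q226M', 'D762E', 'E569Y'] -> total ['D762E', 'E569Y', 'Q226M']
  At Mu: gained ['K907R'] -> total ['D762E', 'E569Y', 'K907R', 'Q226M']
  At Epsilon: gained ['A402Y', 'N299Y', 'T744M'] -> total ['A402Y', 'D762E', 'E569Y', 'K907R', 'N299Y', 'Q226M', 'T744M']
Mutations(Epsilon) = ['A402Y', 'D762E', 'E569Y', 'K907R', 'N299Y', 'Q226M', 'T744M']
Intersection: ['D762E', 'E569Y', 'K907R', 'Q226M'] ∩ ['A402Y', 'D762E', 'E569Y', 'K907R', 'N299Y', 'Q226M', 'T744M'] = ['D762E', 'E569Y', 'K907R', 'Q226M']

Answer: D762E,E569Y,K907R,Q226M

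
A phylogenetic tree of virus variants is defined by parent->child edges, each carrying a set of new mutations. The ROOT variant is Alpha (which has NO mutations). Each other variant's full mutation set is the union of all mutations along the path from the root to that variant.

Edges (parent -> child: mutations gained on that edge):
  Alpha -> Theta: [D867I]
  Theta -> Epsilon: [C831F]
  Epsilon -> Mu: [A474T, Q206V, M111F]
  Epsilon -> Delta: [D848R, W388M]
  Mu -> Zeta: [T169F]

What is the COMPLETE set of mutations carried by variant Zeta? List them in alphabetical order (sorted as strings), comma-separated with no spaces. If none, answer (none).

Answer: A474T,C831F,D867I,M111F,Q206V,T169F

Derivation:
At Alpha: gained [] -> total []
At Theta: gained ['D867I'] -> total ['D867I']
At Epsilon: gained ['C831F'] -> total ['C831F', 'D867I']
At Mu: gained ['A474T', 'Q206V', 'M111F'] -> total ['A474T', 'C831F', 'D867I', 'M111F', 'Q206V']
At Zeta: gained ['T169F'] -> total ['A474T', 'C831F', 'D867I', 'M111F', 'Q206V', 'T169F']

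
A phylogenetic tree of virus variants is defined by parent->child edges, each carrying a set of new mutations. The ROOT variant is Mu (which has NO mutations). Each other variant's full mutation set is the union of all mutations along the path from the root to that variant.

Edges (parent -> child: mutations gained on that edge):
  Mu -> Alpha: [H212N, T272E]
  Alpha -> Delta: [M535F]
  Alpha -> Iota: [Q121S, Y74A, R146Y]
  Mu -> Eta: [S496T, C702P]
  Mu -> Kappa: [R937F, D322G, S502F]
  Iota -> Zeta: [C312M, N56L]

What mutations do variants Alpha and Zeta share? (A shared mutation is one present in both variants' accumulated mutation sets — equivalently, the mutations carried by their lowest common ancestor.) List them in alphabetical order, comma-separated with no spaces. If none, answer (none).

Accumulating mutations along path to Alpha:
  At Mu: gained [] -> total []
  At Alpha: gained ['H212N', 'T272E'] -> total ['H212N', 'T272E']
Mutations(Alpha) = ['H212N', 'T272E']
Accumulating mutations along path to Zeta:
  At Mu: gained [] -> total []
  At Alpha: gained ['H212N', 'T272E'] -> total ['H212N', 'T272E']
  At Iota: gained ['Q121S', 'Y74A', 'R146Y'] -> total ['H212N', 'Q121S', 'R146Y', 'T272E', 'Y74A']
  At Zeta: gained ['C312M', 'N56L'] -> total ['C312M', 'H212N', 'N56L', 'Q121S', 'R146Y', 'T272E', 'Y74A']
Mutations(Zeta) = ['C312M', 'H212N', 'N56L', 'Q121S', 'R146Y', 'T272E', 'Y74A']
Intersection: ['H212N', 'T272E'] ∩ ['C312M', 'H212N', 'N56L', 'Q121S', 'R146Y', 'T272E', 'Y74A'] = ['H212N', 'T272E']

Answer: H212N,T272E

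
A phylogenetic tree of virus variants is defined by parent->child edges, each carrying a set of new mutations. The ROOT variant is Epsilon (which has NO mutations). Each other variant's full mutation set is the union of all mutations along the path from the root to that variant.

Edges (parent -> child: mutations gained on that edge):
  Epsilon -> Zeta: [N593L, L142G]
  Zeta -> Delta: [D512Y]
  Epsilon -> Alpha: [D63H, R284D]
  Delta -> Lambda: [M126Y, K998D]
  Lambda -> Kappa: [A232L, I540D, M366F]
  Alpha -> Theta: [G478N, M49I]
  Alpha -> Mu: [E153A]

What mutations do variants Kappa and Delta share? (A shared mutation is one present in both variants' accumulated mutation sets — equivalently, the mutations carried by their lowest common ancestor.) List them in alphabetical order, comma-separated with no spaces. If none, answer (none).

Accumulating mutations along path to Kappa:
  At Epsilon: gained [] -> total []
  At Zeta: gained ['N593L', 'L142G'] -> total ['L142G', 'N593L']
  At Delta: gained ['D512Y'] -> total ['D512Y', 'L142G', 'N593L']
  At Lambda: gained ['M126Y', 'K998D'] -> total ['D512Y', 'K998D', 'L142G', 'M126Y', 'N593L']
  At Kappa: gained ['A232L', 'I540D', 'M366F'] -> total ['A232L', 'D512Y', 'I540D', 'K998D', 'L142G', 'M126Y', 'M366F', 'N593L']
Mutations(Kappa) = ['A232L', 'D512Y', 'I540D', 'K998D', 'L142G', 'M126Y', 'M366F', 'N593L']
Accumulating mutations along path to Delta:
  At Epsilon: gained [] -> total []
  At Zeta: gained ['N593L', 'L142G'] -> total ['L142G', 'N593L']
  At Delta: gained ['D512Y'] -> total ['D512Y', 'L142G', 'N593L']
Mutations(Delta) = ['D512Y', 'L142G', 'N593L']
Intersection: ['A232L', 'D512Y', 'I540D', 'K998D', 'L142G', 'M126Y', 'M366F', 'N593L'] ∩ ['D512Y', 'L142G', 'N593L'] = ['D512Y', 'L142G', 'N593L']

Answer: D512Y,L142G,N593L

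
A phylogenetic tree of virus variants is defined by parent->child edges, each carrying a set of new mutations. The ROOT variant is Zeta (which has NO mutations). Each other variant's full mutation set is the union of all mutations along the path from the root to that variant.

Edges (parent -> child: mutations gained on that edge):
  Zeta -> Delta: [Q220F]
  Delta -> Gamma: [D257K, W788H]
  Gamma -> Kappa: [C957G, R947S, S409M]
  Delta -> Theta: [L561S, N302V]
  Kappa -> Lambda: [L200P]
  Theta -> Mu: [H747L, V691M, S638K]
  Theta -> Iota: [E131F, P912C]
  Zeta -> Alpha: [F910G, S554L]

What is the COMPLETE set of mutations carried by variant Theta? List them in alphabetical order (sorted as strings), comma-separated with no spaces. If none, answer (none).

At Zeta: gained [] -> total []
At Delta: gained ['Q220F'] -> total ['Q220F']
At Theta: gained ['L561S', 'N302V'] -> total ['L561S', 'N302V', 'Q220F']

Answer: L561S,N302V,Q220F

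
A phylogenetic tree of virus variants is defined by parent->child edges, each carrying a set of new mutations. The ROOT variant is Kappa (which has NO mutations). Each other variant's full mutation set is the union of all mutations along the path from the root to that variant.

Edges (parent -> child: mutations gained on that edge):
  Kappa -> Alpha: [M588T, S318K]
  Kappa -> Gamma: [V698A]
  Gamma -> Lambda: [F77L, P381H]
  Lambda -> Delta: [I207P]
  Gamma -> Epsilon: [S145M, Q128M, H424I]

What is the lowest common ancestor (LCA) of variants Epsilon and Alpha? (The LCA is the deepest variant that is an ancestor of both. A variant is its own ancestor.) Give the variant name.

Answer: Kappa

Derivation:
Path from root to Epsilon: Kappa -> Gamma -> Epsilon
  ancestors of Epsilon: {Kappa, Gamma, Epsilon}
Path from root to Alpha: Kappa -> Alpha
  ancestors of Alpha: {Kappa, Alpha}
Common ancestors: {Kappa}
Walk up from Alpha: Alpha (not in ancestors of Epsilon), Kappa (in ancestors of Epsilon)
Deepest common ancestor (LCA) = Kappa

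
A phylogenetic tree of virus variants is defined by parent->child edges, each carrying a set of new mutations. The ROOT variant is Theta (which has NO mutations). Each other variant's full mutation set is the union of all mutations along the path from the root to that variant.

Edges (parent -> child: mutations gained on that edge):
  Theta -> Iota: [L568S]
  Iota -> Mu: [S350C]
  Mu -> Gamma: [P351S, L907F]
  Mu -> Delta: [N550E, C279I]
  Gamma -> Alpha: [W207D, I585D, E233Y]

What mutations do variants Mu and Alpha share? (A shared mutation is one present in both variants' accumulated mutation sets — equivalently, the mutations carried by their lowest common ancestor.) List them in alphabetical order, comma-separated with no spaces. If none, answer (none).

Accumulating mutations along path to Mu:
  At Theta: gained [] -> total []
  At Iota: gained ['L568S'] -> total ['L568S']
  At Mu: gained ['S350C'] -> total ['L568S', 'S350C']
Mutations(Mu) = ['L568S', 'S350C']
Accumulating mutations along path to Alpha:
  At Theta: gained [] -> total []
  At Iota: gained ['L568S'] -> total ['L568S']
  At Mu: gained ['S350C'] -> total ['L568S', 'S350C']
  At Gamma: gained ['P351S', 'L907F'] -> total ['L568S', 'L907F', 'P351S', 'S350C']
  At Alpha: gained ['W207D', 'I585D', 'E233Y'] -> total ['E233Y', 'I585D', 'L568S', 'L907F', 'P351S', 'S350C', 'W207D']
Mutations(Alpha) = ['E233Y', 'I585D', 'L568S', 'L907F', 'P351S', 'S350C', 'W207D']
Intersection: ['L568S', 'S350C'] ∩ ['E233Y', 'I585D', 'L568S', 'L907F', 'P351S', 'S350C', 'W207D'] = ['L568S', 'S350C']

Answer: L568S,S350C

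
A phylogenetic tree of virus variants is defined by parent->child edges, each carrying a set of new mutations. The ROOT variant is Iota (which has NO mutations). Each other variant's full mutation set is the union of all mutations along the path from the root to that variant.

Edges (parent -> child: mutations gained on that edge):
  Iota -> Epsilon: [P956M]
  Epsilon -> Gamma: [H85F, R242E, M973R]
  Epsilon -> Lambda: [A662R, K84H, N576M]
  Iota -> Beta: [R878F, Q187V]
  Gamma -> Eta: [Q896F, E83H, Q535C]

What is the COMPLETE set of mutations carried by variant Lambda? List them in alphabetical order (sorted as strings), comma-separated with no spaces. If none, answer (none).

At Iota: gained [] -> total []
At Epsilon: gained ['P956M'] -> total ['P956M']
At Lambda: gained ['A662R', 'K84H', 'N576M'] -> total ['A662R', 'K84H', 'N576M', 'P956M']

Answer: A662R,K84H,N576M,P956M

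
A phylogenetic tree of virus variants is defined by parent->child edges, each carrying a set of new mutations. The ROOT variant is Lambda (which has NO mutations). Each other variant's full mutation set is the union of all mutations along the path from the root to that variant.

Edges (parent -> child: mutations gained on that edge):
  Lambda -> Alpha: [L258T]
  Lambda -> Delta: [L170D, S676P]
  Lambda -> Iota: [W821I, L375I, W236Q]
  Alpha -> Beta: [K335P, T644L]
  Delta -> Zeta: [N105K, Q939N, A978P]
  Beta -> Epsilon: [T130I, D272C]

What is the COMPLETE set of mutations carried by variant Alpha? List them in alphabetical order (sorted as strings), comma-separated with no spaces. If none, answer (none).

At Lambda: gained [] -> total []
At Alpha: gained ['L258T'] -> total ['L258T']

Answer: L258T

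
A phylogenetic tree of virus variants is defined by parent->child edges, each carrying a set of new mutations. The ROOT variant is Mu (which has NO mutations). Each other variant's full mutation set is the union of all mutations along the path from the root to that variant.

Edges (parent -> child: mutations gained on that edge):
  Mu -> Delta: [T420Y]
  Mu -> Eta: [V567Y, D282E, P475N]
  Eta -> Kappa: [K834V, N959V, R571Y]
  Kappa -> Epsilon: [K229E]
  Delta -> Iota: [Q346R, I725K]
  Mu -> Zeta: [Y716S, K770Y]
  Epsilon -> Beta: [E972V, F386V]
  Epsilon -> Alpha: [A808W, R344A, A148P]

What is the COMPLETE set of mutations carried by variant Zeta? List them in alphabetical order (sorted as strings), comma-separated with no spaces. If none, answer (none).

Answer: K770Y,Y716S

Derivation:
At Mu: gained [] -> total []
At Zeta: gained ['Y716S', 'K770Y'] -> total ['K770Y', 'Y716S']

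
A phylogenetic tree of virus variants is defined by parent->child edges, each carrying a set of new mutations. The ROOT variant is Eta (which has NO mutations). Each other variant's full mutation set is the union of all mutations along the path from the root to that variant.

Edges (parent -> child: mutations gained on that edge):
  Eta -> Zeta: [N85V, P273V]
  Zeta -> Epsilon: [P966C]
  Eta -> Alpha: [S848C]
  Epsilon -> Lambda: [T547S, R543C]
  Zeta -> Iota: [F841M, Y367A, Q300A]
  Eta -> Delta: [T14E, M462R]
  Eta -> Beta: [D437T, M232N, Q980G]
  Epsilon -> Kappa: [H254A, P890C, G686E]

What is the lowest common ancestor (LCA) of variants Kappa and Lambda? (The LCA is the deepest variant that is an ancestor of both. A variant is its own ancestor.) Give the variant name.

Path from root to Kappa: Eta -> Zeta -> Epsilon -> Kappa
  ancestors of Kappa: {Eta, Zeta, Epsilon, Kappa}
Path from root to Lambda: Eta -> Zeta -> Epsilon -> Lambda
  ancestors of Lambda: {Eta, Zeta, Epsilon, Lambda}
Common ancestors: {Eta, Zeta, Epsilon}
Walk up from Lambda: Lambda (not in ancestors of Kappa), Epsilon (in ancestors of Kappa), Zeta (in ancestors of Kappa), Eta (in ancestors of Kappa)
Deepest common ancestor (LCA) = Epsilon

Answer: Epsilon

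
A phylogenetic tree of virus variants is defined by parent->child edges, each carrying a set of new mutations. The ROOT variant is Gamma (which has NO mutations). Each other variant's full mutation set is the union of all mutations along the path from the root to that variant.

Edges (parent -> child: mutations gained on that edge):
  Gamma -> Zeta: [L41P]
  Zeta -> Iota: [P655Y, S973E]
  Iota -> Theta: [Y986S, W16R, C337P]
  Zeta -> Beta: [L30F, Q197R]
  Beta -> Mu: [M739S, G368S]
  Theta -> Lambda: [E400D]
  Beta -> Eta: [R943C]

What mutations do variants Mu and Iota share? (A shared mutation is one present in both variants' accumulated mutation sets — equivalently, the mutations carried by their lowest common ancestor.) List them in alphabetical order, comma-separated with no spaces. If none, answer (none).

Answer: L41P

Derivation:
Accumulating mutations along path to Mu:
  At Gamma: gained [] -> total []
  At Zeta: gained ['L41P'] -> total ['L41P']
  At Beta: gained ['L30F', 'Q197R'] -> total ['L30F', 'L41P', 'Q197R']
  At Mu: gained ['M739S', 'G368S'] -> total ['G368S', 'L30F', 'L41P', 'M739S', 'Q197R']
Mutations(Mu) = ['G368S', 'L30F', 'L41P', 'M739S', 'Q197R']
Accumulating mutations along path to Iota:
  At Gamma: gained [] -> total []
  At Zeta: gained ['L41P'] -> total ['L41P']
  At Iota: gained ['P655Y', 'S973E'] -> total ['L41P', 'P655Y', 'S973E']
Mutations(Iota) = ['L41P', 'P655Y', 'S973E']
Intersection: ['G368S', 'L30F', 'L41P', 'M739S', 'Q197R'] ∩ ['L41P', 'P655Y', 'S973E'] = ['L41P']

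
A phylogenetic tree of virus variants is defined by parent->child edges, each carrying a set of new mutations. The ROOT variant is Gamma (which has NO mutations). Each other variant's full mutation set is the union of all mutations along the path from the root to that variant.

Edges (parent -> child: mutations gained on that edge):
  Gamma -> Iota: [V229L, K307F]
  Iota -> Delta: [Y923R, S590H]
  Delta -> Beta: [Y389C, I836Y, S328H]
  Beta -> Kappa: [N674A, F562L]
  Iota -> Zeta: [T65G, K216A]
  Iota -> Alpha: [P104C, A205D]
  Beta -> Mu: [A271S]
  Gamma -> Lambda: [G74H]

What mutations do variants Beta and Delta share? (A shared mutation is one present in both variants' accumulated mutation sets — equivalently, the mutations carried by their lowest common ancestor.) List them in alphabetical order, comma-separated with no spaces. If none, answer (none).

Accumulating mutations along path to Beta:
  At Gamma: gained [] -> total []
  At Iota: gained ['V229L', 'K307F'] -> total ['K307F', 'V229L']
  At Delta: gained ['Y923R', 'S590H'] -> total ['K307F', 'S590H', 'V229L', 'Y923R']
  At Beta: gained ['Y389C', 'I836Y', 'S328H'] -> total ['I836Y', 'K307F', 'S328H', 'S590H', 'V229L', 'Y389C', 'Y923R']
Mutations(Beta) = ['I836Y', 'K307F', 'S328H', 'S590H', 'V229L', 'Y389C', 'Y923R']
Accumulating mutations along path to Delta:
  At Gamma: gained [] -> total []
  At Iota: gained ['V229L', 'K307F'] -> total ['K307F', 'V229L']
  At Delta: gained ['Y923R', 'S590H'] -> total ['K307F', 'S590H', 'V229L', 'Y923R']
Mutations(Delta) = ['K307F', 'S590H', 'V229L', 'Y923R']
Intersection: ['I836Y', 'K307F', 'S328H', 'S590H', 'V229L', 'Y389C', 'Y923R'] ∩ ['K307F', 'S590H', 'V229L', 'Y923R'] = ['K307F', 'S590H', 'V229L', 'Y923R']

Answer: K307F,S590H,V229L,Y923R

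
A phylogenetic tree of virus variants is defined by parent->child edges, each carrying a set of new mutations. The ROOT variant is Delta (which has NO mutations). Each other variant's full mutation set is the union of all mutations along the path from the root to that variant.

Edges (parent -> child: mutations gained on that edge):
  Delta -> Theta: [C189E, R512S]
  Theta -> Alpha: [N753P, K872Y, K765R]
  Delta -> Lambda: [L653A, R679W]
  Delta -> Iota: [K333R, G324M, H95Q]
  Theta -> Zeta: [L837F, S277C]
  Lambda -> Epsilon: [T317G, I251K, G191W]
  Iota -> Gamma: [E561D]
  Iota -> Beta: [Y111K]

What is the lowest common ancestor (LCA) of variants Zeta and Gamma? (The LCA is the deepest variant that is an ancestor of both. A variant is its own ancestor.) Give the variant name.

Path from root to Zeta: Delta -> Theta -> Zeta
  ancestors of Zeta: {Delta, Theta, Zeta}
Path from root to Gamma: Delta -> Iota -> Gamma
  ancestors of Gamma: {Delta, Iota, Gamma}
Common ancestors: {Delta}
Walk up from Gamma: Gamma (not in ancestors of Zeta), Iota (not in ancestors of Zeta), Delta (in ancestors of Zeta)
Deepest common ancestor (LCA) = Delta

Answer: Delta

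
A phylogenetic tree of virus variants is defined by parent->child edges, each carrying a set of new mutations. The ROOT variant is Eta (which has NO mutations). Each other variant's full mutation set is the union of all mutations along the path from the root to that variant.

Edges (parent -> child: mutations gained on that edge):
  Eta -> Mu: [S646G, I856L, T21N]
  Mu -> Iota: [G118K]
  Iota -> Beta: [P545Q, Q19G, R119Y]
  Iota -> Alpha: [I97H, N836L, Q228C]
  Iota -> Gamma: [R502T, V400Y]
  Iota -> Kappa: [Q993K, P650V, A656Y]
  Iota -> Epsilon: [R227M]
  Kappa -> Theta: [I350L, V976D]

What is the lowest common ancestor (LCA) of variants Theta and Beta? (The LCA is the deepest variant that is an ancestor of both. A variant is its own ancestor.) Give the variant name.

Answer: Iota

Derivation:
Path from root to Theta: Eta -> Mu -> Iota -> Kappa -> Theta
  ancestors of Theta: {Eta, Mu, Iota, Kappa, Theta}
Path from root to Beta: Eta -> Mu -> Iota -> Beta
  ancestors of Beta: {Eta, Mu, Iota, Beta}
Common ancestors: {Eta, Mu, Iota}
Walk up from Beta: Beta (not in ancestors of Theta), Iota (in ancestors of Theta), Mu (in ancestors of Theta), Eta (in ancestors of Theta)
Deepest common ancestor (LCA) = Iota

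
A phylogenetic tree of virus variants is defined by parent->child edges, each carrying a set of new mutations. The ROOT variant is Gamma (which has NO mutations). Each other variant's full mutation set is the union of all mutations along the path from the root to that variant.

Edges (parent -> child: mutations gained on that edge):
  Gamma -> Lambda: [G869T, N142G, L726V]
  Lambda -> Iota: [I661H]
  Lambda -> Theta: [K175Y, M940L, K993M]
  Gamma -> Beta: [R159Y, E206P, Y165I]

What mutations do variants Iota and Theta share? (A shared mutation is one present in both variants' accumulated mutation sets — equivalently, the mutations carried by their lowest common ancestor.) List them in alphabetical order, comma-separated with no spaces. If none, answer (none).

Accumulating mutations along path to Iota:
  At Gamma: gained [] -> total []
  At Lambda: gained ['G869T', 'N142G', 'L726V'] -> total ['G869T', 'L726V', 'N142G']
  At Iota: gained ['I661H'] -> total ['G869T', 'I661H', 'L726V', 'N142G']
Mutations(Iota) = ['G869T', 'I661H', 'L726V', 'N142G']
Accumulating mutations along path to Theta:
  At Gamma: gained [] -> total []
  At Lambda: gained ['G869T', 'N142G', 'L726V'] -> total ['G869T', 'L726V', 'N142G']
  At Theta: gained ['K175Y', 'M940L', 'K993M'] -> total ['G869T', 'K175Y', 'K993M', 'L726V', 'M940L', 'N142G']
Mutations(Theta) = ['G869T', 'K175Y', 'K993M', 'L726V', 'M940L', 'N142G']
Intersection: ['G869T', 'I661H', 'L726V', 'N142G'] ∩ ['G869T', 'K175Y', 'K993M', 'L726V', 'M940L', 'N142G'] = ['G869T', 'L726V', 'N142G']

Answer: G869T,L726V,N142G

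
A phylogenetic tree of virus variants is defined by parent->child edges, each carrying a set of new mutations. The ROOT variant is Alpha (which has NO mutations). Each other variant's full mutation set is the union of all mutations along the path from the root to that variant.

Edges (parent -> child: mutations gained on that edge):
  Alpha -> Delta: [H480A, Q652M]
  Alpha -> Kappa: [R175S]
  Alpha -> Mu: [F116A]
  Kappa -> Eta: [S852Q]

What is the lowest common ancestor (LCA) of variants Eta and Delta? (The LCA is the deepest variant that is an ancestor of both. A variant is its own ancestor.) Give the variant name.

Path from root to Eta: Alpha -> Kappa -> Eta
  ancestors of Eta: {Alpha, Kappa, Eta}
Path from root to Delta: Alpha -> Delta
  ancestors of Delta: {Alpha, Delta}
Common ancestors: {Alpha}
Walk up from Delta: Delta (not in ancestors of Eta), Alpha (in ancestors of Eta)
Deepest common ancestor (LCA) = Alpha

Answer: Alpha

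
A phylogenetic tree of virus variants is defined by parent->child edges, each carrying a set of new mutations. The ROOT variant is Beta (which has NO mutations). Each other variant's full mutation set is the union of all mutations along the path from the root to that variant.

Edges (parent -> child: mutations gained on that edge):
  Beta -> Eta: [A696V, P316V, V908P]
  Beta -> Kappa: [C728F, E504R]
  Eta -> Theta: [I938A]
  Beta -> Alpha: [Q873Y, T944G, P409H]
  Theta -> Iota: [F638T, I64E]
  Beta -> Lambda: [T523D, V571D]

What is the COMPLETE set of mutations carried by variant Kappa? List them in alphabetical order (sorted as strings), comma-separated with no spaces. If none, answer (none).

Answer: C728F,E504R

Derivation:
At Beta: gained [] -> total []
At Kappa: gained ['C728F', 'E504R'] -> total ['C728F', 'E504R']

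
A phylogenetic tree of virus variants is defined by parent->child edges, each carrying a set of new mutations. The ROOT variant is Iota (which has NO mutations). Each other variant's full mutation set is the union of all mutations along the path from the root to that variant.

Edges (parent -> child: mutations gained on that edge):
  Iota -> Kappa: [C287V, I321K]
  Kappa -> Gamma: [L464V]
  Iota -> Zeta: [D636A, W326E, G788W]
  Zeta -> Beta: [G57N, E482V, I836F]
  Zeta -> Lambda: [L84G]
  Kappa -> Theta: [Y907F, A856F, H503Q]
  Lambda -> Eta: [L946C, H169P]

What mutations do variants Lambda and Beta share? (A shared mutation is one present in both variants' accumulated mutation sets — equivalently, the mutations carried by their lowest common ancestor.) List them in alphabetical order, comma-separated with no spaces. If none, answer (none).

Answer: D636A,G788W,W326E

Derivation:
Accumulating mutations along path to Lambda:
  At Iota: gained [] -> total []
  At Zeta: gained ['D636A', 'W326E', 'G788W'] -> total ['D636A', 'G788W', 'W326E']
  At Lambda: gained ['L84G'] -> total ['D636A', 'G788W', 'L84G', 'W326E']
Mutations(Lambda) = ['D636A', 'G788W', 'L84G', 'W326E']
Accumulating mutations along path to Beta:
  At Iota: gained [] -> total []
  At Zeta: gained ['D636A', 'W326E', 'G788W'] -> total ['D636A', 'G788W', 'W326E']
  At Beta: gained ['G57N', 'E482V', 'I836F'] -> total ['D636A', 'E482V', 'G57N', 'G788W', 'I836F', 'W326E']
Mutations(Beta) = ['D636A', 'E482V', 'G57N', 'G788W', 'I836F', 'W326E']
Intersection: ['D636A', 'G788W', 'L84G', 'W326E'] ∩ ['D636A', 'E482V', 'G57N', 'G788W', 'I836F', 'W326E'] = ['D636A', 'G788W', 'W326E']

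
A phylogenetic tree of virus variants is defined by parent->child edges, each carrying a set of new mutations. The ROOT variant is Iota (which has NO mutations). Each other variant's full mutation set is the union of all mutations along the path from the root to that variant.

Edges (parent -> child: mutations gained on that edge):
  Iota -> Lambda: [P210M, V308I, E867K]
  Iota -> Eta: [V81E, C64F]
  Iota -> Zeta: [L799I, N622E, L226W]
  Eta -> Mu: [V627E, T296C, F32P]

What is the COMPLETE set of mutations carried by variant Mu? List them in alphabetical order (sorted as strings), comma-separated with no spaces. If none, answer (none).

Answer: C64F,F32P,T296C,V627E,V81E

Derivation:
At Iota: gained [] -> total []
At Eta: gained ['V81E', 'C64F'] -> total ['C64F', 'V81E']
At Mu: gained ['V627E', 'T296C', 'F32P'] -> total ['C64F', 'F32P', 'T296C', 'V627E', 'V81E']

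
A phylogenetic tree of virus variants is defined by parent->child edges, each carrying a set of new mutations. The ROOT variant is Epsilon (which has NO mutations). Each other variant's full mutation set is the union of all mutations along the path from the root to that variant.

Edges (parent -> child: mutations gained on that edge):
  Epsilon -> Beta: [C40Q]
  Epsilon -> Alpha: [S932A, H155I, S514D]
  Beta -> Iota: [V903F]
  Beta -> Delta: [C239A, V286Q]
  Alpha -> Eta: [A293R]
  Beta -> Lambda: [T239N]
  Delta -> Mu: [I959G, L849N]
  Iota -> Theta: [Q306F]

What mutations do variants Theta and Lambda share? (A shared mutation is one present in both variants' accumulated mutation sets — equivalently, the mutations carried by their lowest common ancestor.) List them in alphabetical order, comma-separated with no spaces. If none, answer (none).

Answer: C40Q

Derivation:
Accumulating mutations along path to Theta:
  At Epsilon: gained [] -> total []
  At Beta: gained ['C40Q'] -> total ['C40Q']
  At Iota: gained ['V903F'] -> total ['C40Q', 'V903F']
  At Theta: gained ['Q306F'] -> total ['C40Q', 'Q306F', 'V903F']
Mutations(Theta) = ['C40Q', 'Q306F', 'V903F']
Accumulating mutations along path to Lambda:
  At Epsilon: gained [] -> total []
  At Beta: gained ['C40Q'] -> total ['C40Q']
  At Lambda: gained ['T239N'] -> total ['C40Q', 'T239N']
Mutations(Lambda) = ['C40Q', 'T239N']
Intersection: ['C40Q', 'Q306F', 'V903F'] ∩ ['C40Q', 'T239N'] = ['C40Q']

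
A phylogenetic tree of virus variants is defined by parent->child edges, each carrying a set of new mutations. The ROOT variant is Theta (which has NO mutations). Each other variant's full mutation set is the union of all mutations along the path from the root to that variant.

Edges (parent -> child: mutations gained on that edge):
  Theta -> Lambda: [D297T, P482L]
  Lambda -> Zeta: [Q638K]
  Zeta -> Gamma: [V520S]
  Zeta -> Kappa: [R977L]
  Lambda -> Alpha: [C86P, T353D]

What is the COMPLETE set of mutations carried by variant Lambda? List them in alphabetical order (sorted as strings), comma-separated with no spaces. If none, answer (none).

Answer: D297T,P482L

Derivation:
At Theta: gained [] -> total []
At Lambda: gained ['D297T', 'P482L'] -> total ['D297T', 'P482L']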